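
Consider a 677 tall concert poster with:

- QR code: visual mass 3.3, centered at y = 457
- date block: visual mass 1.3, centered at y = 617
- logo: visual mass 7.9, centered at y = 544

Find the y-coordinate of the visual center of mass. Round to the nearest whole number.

Total weight = 3.3 + 1.3 + 7.9 = 12.5.
y-moment: 3.3·457 + 1.3·617 + 7.9·544 = 6607.8; centroid 6607.8/12.5 ≈ 528.62.

y ≈ 529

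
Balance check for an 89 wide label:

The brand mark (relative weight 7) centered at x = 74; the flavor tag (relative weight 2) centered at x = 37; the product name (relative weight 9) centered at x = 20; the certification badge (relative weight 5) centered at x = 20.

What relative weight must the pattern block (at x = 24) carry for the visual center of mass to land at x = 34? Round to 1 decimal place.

w ≈ 9.0

Fixed elements: Σw = 7 + 2 + 9 + 5 = 23, Σw·x = 7·74 + 2·37 + 9·20 + 5·20 = 872.
For the centroid to hit 34: (872 + w·24) / (23 + w) = 34.
So w = (34·23 − 872)/(24 − 34) = -90/-10 ≈ 9.00.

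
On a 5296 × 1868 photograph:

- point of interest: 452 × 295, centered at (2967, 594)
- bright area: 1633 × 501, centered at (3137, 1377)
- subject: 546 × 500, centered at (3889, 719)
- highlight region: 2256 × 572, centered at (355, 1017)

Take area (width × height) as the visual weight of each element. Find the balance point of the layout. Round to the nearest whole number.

Taking area as weight: point of interest 452·295 = 133340, bright area 1633·501 = 818133, subject 546·500 = 273000, highlight region 2256·572 = 1290432. Sum 2514905.
x: (133340·2967 + 818133·3137 + 273000·3889 + 1290432·355) / 2514905 = 4481903361 / 2514905 ≈ 1782.14
y: (133340·594 + 818133·1377 + 273000·719 + 1290432·1017) / 2514905 = 2714429445 / 2514905 ≈ 1079.34

(1782, 1079)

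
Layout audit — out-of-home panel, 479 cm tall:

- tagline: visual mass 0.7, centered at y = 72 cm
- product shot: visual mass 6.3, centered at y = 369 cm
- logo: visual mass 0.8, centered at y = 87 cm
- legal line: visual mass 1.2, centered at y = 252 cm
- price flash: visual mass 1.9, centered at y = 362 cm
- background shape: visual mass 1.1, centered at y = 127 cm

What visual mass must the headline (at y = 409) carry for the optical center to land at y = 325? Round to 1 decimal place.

Known weights sum to 0.7 + 6.3 + 0.8 + 1.2 + 1.9 + 1.1 = 12.0; their moment is 0.7·72 + 6.3·369 + 0.8·87 + 1.2·252 + 1.9·362 + 1.1·127 = 3574.6.
For the centroid to hit 325: (3574.6 + w·409) / (12.0 + w) = 325.
Solving: w = (325·12.0 − 3574.6) / (409 − 325) = 325.4 / 84 ≈ 3.87.

w ≈ 3.9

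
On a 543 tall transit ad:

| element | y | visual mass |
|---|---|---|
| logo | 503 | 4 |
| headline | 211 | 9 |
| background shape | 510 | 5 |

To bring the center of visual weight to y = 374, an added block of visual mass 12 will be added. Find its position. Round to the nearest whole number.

y ≈ 397

New total weight: (4 + 9 + 5) + 12 = 30.
Along y: (6461 + 12·y) / 30 = 374 (existing moment 4·503 + 9·211 + 5·510 = 6461) ⇒ y = (11220 − 6461) / 12 ≈ 396.58.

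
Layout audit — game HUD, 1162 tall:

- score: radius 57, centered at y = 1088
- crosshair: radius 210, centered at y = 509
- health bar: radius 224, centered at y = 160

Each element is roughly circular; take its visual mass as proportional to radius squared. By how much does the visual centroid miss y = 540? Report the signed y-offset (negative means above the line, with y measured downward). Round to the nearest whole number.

r² weights: score 57² = 3249, crosshair 210² = 44100, health bar 224² = 50176. Total = 97525.
y-moment: 3249·1088 + 44100·509 + 50176·160 = 34009972; centroid 34009972/97525 ≈ 348.73.
Difference: 348.73 − 540 ≈ -191.27.

≈ -191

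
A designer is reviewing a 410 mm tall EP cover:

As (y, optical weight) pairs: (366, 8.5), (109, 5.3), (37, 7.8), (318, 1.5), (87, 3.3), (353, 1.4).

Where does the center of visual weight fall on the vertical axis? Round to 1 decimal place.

y ≈ 188.3

Σw = 8.5 + 5.3 + 7.8 + 1.5 + 3.3 + 1.4 = 27.8.
y: (8.5·366 + 5.3·109 + 7.8·37 + 1.5·318 + 3.3·87 + 1.4·353) / 27.8 = 5235.6 / 27.8 ≈ 188.33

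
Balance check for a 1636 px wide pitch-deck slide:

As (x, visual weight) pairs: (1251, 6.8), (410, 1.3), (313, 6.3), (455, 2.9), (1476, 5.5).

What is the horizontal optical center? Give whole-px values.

x ≈ 897

Weights sum to 6.8 + 1.3 + 6.3 + 2.9 + 5.5 = 22.8.
x-moment: 6.8·1251 + 1.3·410 + 6.3·313 + 2.9·455 + 5.5·1476 = 20449.2; centroid 20449.2/22.8 ≈ 896.89.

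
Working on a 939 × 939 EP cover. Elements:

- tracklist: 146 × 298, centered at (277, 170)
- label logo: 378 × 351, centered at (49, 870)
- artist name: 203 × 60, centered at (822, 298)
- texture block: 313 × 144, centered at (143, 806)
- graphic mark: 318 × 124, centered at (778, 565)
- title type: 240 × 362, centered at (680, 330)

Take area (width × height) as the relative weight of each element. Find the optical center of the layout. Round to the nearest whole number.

Areas → weights: tracklist 146·298 = 43508, label logo 378·351 = 132678, artist name 203·60 = 12180, texture block 313·144 = 45072, graphic mark 318·124 = 39432, title type 240·362 = 86880; Σw = 359750.
Σw·x = 124766690; x̄ = 124766690/359750 ≈ 346.81.
y: moment 213733372 / weight 359750 ≈ 594.12

(347, 594)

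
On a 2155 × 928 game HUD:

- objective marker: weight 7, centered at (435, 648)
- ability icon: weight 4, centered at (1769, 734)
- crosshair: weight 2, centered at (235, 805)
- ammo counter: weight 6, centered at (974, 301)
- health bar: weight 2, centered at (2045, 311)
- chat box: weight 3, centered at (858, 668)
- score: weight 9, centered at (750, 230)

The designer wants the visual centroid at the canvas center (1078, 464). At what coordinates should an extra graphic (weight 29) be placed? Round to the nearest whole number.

New total weight: (7 + 4 + 2 + 6 + 2 + 3 + 9) + 29 = 62.
Along x: (29849 + 29·x) / 62 = 1078 (existing moment 7·435 + 4·1769 + 2·235 + 6·974 + 2·2045 + 3·858 + 9·750 = 29849) ⇒ x = (66836 − 29849) / 29 ≈ 1275.41.
Along y: (15584 + 29·y) / 62 = 464 (existing moment 7·648 + 4·734 + 2·805 + 6·301 + 2·311 + 3·668 + 9·230 = 15584) ⇒ y = (28768 − 15584) / 29 ≈ 454.62.

(1275, 455)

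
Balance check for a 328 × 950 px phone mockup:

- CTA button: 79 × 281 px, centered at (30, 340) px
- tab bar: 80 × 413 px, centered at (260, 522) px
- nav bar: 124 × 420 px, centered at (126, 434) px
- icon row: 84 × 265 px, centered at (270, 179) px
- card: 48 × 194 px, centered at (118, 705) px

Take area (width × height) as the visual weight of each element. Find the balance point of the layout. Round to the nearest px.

(165, 417)

Areas → weights: CTA button 79·281 = 22199, tab bar 80·413 = 33040, nav bar 124·420 = 52080, icon row 84·265 = 22260, card 48·194 = 9312; Σw = 138891.
Σw·x = 22199·30 + 33040·260 + 52080·126 + 22260·270 + 9312·118 = 22927466, so x̄ = 22927466/138891 ≈ 165.08.
Σw·y = 22199·340 + 33040·522 + 52080·434 + 22260·179 + 9312·705 = 57946760, so ȳ = 57946760/138891 ≈ 417.21.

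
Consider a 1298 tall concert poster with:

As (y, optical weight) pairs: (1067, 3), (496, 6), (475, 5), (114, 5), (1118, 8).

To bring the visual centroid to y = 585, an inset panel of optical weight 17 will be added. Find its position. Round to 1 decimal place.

After adding the inset panel, total weight = 3 + 6 + 5 + 5 + 8 + 17 = 44.
y: need Σw·y = 44·585 = 25740. Existing = 3·1067 + 6·496 + 5·475 + 5·114 + 8·1118 = 18066. Remainder 7674 / 17 ≈ 451.41.

y ≈ 451.4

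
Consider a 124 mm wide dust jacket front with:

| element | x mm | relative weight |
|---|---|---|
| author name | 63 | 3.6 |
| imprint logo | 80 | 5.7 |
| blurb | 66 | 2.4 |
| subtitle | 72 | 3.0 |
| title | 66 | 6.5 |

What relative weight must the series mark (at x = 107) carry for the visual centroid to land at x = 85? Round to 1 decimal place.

w ≈ 14.4

Fixed elements: Σw = 3.6 + 5.7 + 2.4 + 3.0 + 6.5 = 21.2, Σw·x = 3.6·63 + 5.7·80 + 2.4·66 + 3.0·72 + 6.5·66 = 1486.2.
For the centroid to hit 85: (1486.2 + w·107) / (21.2 + w) = 85.
Rearranging, w·(107 − 85) = 85·21.2 − 1486.2 = 315.8, so w ≈ 315.8/22 = 14.35.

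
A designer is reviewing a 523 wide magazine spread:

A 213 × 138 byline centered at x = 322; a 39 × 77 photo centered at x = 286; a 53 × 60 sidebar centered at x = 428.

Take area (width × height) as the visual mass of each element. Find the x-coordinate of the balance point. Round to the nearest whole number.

x ≈ 328

Taking area as weight: byline 213·138 = 29394, photo 39·77 = 3003, sidebar 53·60 = 3180. Sum 35577.
Σw·x = 29394·322 + 3003·286 + 3180·428 = 11684766, so x̄ = 11684766/35577 ≈ 328.44.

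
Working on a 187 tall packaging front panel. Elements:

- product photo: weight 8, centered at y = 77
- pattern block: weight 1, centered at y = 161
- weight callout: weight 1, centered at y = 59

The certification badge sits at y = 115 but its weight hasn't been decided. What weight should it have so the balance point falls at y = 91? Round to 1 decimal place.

w ≈ 3.1

Fixed elements: Σw = 8 + 1 + 1 = 10, Σw·y = 8·77 + 1·161 + 1·59 = 836.
For the centroid to hit 91: (836 + w·115) / (10 + w) = 91.
Solving: w = (91·10 − 836) / (115 − 91) = 74 / 24 ≈ 3.08.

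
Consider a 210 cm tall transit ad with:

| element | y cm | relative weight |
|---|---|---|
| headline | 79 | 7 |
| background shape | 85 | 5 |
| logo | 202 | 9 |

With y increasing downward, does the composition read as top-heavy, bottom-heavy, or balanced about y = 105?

Weights sum to 7 + 5 + 9 = 21.
Σw·y = 7·79 + 5·85 + 9·202 = 2796, so ȳ = 2796/21 ≈ 133.14.
133.1 lies below (larger y than) the midline 105, so the layout is bottom-heavy.

bottom-heavy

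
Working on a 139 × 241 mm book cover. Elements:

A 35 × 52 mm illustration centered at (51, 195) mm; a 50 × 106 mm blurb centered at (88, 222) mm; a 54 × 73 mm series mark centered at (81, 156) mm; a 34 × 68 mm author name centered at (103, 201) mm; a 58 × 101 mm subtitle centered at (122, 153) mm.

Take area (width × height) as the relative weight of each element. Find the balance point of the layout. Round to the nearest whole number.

(95, 182)

Areas: illustration 35·52 = 1820, blurb 50·106 = 5300, series mark 54·73 = 3942, author name 34·68 = 2312, subtitle 58·101 = 5858. Total weight = 19232.
x: (1820·51 + 5300·88 + 3942·81 + 2312·103 + 5858·122) / 19232 = 1831334 / 19232 ≈ 95.22
y: (1820·195 + 5300·222 + 3942·156 + 2312·201 + 5858·153) / 19232 = 3507438 / 19232 ≈ 182.38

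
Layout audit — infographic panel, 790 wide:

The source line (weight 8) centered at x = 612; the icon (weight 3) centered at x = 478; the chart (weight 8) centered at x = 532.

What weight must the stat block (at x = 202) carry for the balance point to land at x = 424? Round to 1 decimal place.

w ≈ 11.4

Known weights sum to 8 + 3 + 8 = 19; their moment is 8·612 + 3·478 + 8·532 = 10586.
For the centroid to hit 424: (10586 + w·202) / (19 + w) = 424.
Solving: w = (424·19 − 10586) / (202 − 424) = -2530 / -222 ≈ 11.40.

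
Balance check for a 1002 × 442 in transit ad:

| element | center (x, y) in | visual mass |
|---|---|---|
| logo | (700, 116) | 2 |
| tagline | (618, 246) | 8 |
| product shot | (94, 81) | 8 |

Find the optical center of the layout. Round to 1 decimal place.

(394.2, 158.2)

Total weight = 2 + 8 + 8 = 18.
Σw·x = 2·700 + 8·618 + 8·94 = 7096, so x̄ = 7096/18 ≈ 394.22.
Σw·y = 2·116 + 8·246 + 8·81 = 2848, so ȳ = 2848/18 ≈ 158.22.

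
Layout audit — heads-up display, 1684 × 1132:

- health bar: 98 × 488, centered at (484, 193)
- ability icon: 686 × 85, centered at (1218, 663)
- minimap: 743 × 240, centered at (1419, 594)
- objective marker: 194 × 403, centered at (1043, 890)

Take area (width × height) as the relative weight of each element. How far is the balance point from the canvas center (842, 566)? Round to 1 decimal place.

Taking area as weight: health bar 98·488 = 47824, ability icon 686·85 = 58310, minimap 743·240 = 178320, objective marker 194·403 = 78182. Sum 362636.
x-moment: 47824·484 + 58310·1218 + 178320·1419 + 78182·1043 = 428748302; centroid 428748302/362636 ≈ 1182.31.
y-moment: 47824·193 + 58310·663 + 178320·594 + 78182·890 = 223393622; centroid 223393622/362636 ≈ 616.03.
From (842, 566): dx = 340.31, dy = 50.03, so the distance is √(dx²+dy²) ≈ 343.97.

≈ 344.0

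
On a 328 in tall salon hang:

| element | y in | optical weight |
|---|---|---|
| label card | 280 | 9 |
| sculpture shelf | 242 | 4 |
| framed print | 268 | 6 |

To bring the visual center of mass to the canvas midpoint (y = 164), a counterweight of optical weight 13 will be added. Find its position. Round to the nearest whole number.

With the counterweight, Σw becomes 9 + 4 + 6 + 13 = 32.
y: need Σw·y = 32·164 = 5248. Existing = 9·280 + 4·242 + 6·268 = 5096. Remainder 152 / 13 ≈ 11.69.

y ≈ 12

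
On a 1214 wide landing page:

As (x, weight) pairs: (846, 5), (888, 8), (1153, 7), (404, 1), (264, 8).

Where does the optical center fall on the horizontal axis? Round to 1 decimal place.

Total weight = 5 + 8 + 7 + 1 + 8 = 29.
x: (5·846 + 8·888 + 7·1153 + 1·404 + 8·264) / 29 = 21921 / 29 ≈ 755.90

x ≈ 755.9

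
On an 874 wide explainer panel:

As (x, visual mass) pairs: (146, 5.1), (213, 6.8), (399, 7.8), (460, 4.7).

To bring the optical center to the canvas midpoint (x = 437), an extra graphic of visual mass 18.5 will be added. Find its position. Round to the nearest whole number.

With the extra graphic, Σw becomes 5.1 + 6.8 + 7.8 + 4.7 + 18.5 = 42.9.
x: need Σw·x = 42.9·437 = 18747.3. Existing = 5.1·146 + 6.8·213 + 7.8·399 + 4.7·460 = 7467.2. Remainder 11280.1 / 18.5 ≈ 609.74.

x ≈ 610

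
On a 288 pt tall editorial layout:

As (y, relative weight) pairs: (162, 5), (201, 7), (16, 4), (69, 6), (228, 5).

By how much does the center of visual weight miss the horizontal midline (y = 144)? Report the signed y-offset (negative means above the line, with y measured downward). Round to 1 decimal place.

≈ -2.0 pt

Σw = 5 + 7 + 4 + 6 + 5 = 27.
Σw·y = 5·162 + 7·201 + 4·16 + 6·69 + 5·228 = 3835, so ȳ = 3835/27 ≈ 142.04.
Offset from y = 144: 142.04 − 144 ≈ -1.96.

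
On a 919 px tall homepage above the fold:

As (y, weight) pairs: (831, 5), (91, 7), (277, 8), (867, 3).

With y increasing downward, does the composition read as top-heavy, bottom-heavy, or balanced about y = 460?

Total weight = 5 + 7 + 8 + 3 = 23.
y-moment: 5·831 + 7·91 + 8·277 + 3·867 = 9609; centroid 9609/23 ≈ 417.78.
Since 417.8 is above (smaller y than) 460, the composition reads top-heavy.

top-heavy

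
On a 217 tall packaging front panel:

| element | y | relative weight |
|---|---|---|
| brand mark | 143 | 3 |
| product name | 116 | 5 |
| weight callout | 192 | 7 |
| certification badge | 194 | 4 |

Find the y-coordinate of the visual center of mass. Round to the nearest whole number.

Total weight = 3 + 5 + 7 + 4 = 19.
y-moment: 3·143 + 5·116 + 7·192 + 4·194 = 3129; centroid 3129/19 ≈ 164.68.

y ≈ 165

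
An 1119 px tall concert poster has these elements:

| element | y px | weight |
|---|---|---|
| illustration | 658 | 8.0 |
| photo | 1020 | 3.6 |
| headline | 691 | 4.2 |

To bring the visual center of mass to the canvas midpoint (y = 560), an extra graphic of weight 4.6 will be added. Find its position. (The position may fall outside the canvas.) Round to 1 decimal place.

y ≈ -90.0

With the extra graphic, Σw becomes 8.0 + 3.6 + 4.2 + 4.6 = 20.4.
y: need Σw·y = 20.4·560 = 11424.0. Existing = 8.0·658 + 3.6·1020 + 4.2·691 = 11838.2. Remainder -414.2 / 4.6 ≈ -90.04.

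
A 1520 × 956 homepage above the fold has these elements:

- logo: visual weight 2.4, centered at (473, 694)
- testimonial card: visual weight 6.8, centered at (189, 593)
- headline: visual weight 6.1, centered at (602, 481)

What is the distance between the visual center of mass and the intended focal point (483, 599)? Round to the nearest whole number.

≈ 92

Σw = 2.4 + 6.8 + 6.1 = 15.3.
x-moment: 2.4·473 + 6.8·189 + 6.1·602 = 6092.6; centroid 6092.6/15.3 ≈ 398.21.
y-moment: 2.4·694 + 6.8·593 + 6.1·481 = 8632.1; centroid 8632.1/15.3 ≈ 564.19.
Offset from (483, 599): Δx ≈ -84.79, Δy ≈ -34.81; distance = √(Δx² + Δy²) ≈ 91.66.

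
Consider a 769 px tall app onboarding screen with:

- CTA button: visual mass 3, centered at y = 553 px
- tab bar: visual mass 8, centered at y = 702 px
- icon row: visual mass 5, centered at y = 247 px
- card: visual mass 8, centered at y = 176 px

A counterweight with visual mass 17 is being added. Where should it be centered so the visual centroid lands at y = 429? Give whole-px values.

After adding the counterweight, total weight = 3 + 8 + 5 + 8 + 17 = 41.
y: target moment 41×429 = 17589; current 3·553 + 8·702 + 5·247 + 8·176 = 9918; the counterweight supplies 7671, so y = 7671/17 ≈ 451.24.

y ≈ 451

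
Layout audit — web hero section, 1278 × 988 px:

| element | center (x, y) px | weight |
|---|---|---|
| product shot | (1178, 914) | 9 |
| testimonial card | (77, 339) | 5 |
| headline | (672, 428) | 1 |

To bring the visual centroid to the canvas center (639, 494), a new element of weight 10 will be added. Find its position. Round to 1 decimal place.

(431.6, 200.1)

New total weight: (9 + 5 + 1) + 10 = 25.
x: need Σw·x = 25·639 = 15975. Existing = 9·1178 + 5·77 + 1·672 = 11659. Remainder 4316 / 10 ≈ 431.60.
y: need Σw·y = 25·494 = 12350. Existing = 9·914 + 5·339 + 1·428 = 10349. Remainder 2001 / 10 ≈ 200.10.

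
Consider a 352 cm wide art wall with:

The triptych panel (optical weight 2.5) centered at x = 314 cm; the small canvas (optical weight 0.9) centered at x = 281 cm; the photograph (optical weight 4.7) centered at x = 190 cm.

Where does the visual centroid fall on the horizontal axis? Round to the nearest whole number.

x ≈ 238

Weights sum to 2.5 + 0.9 + 4.7 = 8.1.
x: (2.5·314 + 0.9·281 + 4.7·190) / 8.1 = 1930.9 / 8.1 ≈ 238.38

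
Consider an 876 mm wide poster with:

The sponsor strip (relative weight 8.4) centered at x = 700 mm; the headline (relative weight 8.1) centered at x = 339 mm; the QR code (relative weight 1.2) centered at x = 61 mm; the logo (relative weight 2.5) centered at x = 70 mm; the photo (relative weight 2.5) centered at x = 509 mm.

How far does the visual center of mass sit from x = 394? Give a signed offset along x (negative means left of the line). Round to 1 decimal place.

Σw = 8.4 + 8.1 + 1.2 + 2.5 + 2.5 = 22.7.
x: (8.4·700 + 8.1·339 + 1.2·61 + 2.5·70 + 2.5·509) / 22.7 = 10146.6 / 22.7 ≈ 446.99
Difference: 446.99 − 394 ≈ 52.99.

≈ 53.0 mm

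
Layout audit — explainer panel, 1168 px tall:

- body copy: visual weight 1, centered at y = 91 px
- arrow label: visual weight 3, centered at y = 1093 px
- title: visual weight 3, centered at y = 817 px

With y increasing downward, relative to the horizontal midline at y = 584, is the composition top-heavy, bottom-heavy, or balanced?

Weights sum to 1 + 3 + 3 = 7.
Σw·y = 1·91 + 3·1093 + 3·817 = 5821, so ȳ = 5821/7 ≈ 831.57.
831.6 vs midline 584 → bottom-heavy.

bottom-heavy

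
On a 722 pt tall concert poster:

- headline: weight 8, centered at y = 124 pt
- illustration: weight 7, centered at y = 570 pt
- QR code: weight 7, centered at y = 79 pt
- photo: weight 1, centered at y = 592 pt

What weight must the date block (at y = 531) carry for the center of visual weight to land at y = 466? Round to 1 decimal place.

w ≈ 70.6

Known weights sum to 8 + 7 + 7 + 1 = 23; their moment is 8·124 + 7·570 + 7·79 + 1·592 = 6127.
Balance at y = 466 requires (6127 + w·531) / (23 + w) = 466.
Rearranging, w·(531 − 466) = 466·23 − 6127 = 4591, so w ≈ 4591/65 = 70.63.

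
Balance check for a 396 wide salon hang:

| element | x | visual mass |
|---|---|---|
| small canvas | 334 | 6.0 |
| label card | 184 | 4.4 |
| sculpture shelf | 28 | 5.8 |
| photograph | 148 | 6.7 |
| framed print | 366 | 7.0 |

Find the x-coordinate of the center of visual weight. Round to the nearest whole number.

x ≈ 218

Σw = 6.0 + 4.4 + 5.8 + 6.7 + 7.0 = 29.9.
x-moment: 6.0·334 + 4.4·184 + 5.8·28 + 6.7·148 + 7.0·366 = 6529.6; centroid 6529.6/29.9 ≈ 218.38.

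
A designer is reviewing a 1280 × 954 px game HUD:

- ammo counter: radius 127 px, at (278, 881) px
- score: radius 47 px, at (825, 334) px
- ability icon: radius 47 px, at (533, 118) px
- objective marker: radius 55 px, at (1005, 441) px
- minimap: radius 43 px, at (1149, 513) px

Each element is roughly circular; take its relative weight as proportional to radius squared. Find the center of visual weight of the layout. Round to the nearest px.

r² weights: ammo counter 127² = 16129, score 47² = 2209, ability icon 47² = 2209, objective marker 55² = 3025, minimap 43² = 1849. Total = 25421.
x: (16129·278 + 2209·825 + 2209·533 + 3025·1005 + 1849·1149) / 25421 = 12648310 / 25421 ≈ 497.55
y: (16129·881 + 2209·334 + 2209·118 + 3025·441 + 1849·513) / 25421 = 17490679 / 25421 ≈ 688.04

(498, 688)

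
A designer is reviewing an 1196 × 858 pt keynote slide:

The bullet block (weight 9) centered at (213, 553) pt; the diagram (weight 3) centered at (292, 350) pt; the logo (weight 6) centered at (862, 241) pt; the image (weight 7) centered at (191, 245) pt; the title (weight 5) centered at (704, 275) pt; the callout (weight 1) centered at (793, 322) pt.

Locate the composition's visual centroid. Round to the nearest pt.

(439, 351)

Σw = 9 + 3 + 6 + 7 + 5 + 1 = 31.
x: (9·213 + 3·292 + 6·862 + 7·191 + 5·704 + 1·793) / 31 = 13615 / 31 ≈ 439.19
y: (9·553 + 3·350 + 6·241 + 7·245 + 5·275 + 1·322) / 31 = 10885 / 31 ≈ 351.13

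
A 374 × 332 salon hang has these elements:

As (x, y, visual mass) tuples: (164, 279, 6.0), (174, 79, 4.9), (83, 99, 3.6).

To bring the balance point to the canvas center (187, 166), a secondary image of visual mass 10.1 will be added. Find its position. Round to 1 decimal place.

New total weight: (6.0 + 4.9 + 3.6) + 10.1 = 24.6.
Along x: (2135.4 + 10.1·x) / 24.6 = 187 (existing moment 6.0·164 + 4.9·174 + 3.6·83 = 2135.4) ⇒ x = (4600.2 − 2135.4) / 10.1 ≈ 244.04.
Along y: (2417.5 + 10.1·y) / 24.6 = 166 (existing moment 6.0·279 + 4.9·79 + 3.6·99 = 2417.5) ⇒ y = (4083.6 − 2417.5) / 10.1 ≈ 164.96.

(244.0, 165.0)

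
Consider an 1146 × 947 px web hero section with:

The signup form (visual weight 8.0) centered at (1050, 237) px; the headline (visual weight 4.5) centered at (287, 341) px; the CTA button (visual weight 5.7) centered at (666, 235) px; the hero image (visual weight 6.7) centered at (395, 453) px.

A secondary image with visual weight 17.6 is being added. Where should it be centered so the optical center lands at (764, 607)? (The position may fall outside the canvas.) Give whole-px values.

After adding the secondary image, total weight = 8.0 + 4.5 + 5.7 + 6.7 + 17.6 = 42.5.
x: target moment 42.5×764 = 32470.0; current 8.0·1050 + 4.5·287 + 5.7·666 + 6.7·395 = 16134.2; the secondary image supplies 16335.8, so x = 16335.8/17.6 ≈ 928.17.
y: target moment 42.5×607 = 25797.5; current 8.0·237 + 4.5·341 + 5.7·235 + 6.7·453 = 7805.1; the secondary image supplies 17992.4, so y = 17992.4/17.6 ≈ 1022.30.

(928, 1022)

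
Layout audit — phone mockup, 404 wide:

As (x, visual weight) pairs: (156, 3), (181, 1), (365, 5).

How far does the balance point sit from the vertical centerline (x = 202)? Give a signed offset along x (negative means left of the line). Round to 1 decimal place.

Σw = 3 + 1 + 5 = 9.
x: (3·156 + 1·181 + 5·365) / 9 = 2474 / 9 ≈ 274.89
Against x = 202, that's 274.89 − 202 = 72.89.

≈ 72.9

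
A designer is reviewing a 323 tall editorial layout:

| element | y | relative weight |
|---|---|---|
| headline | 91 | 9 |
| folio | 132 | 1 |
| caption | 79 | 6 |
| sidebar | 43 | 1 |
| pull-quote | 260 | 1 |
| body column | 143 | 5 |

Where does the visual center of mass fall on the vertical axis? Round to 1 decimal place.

Weights sum to 9 + 1 + 6 + 1 + 1 + 5 = 23.
y: (9·91 + 1·132 + 6·79 + 1·43 + 1·260 + 5·143) / 23 = 2443 / 23 ≈ 106.22

y ≈ 106.2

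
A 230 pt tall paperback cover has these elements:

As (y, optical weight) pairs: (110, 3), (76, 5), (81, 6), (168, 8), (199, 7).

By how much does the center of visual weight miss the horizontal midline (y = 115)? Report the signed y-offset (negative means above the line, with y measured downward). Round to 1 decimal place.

≈ 20.6 pt

Total weight = 3 + 5 + 6 + 8 + 7 = 29.
y: (3·110 + 5·76 + 6·81 + 8·168 + 7·199) / 29 = 3933 / 29 ≈ 135.62
Offset from y = 115: 135.62 − 115 ≈ 20.62.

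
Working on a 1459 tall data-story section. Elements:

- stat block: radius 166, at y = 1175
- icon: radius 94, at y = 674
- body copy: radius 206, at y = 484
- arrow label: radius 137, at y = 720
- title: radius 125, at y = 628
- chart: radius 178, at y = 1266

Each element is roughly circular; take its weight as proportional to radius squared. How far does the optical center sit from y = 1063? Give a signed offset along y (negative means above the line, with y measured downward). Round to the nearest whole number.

≈ -219

r² weights: stat block 166² = 27556, icon 94² = 8836, body copy 206² = 42436, arrow label 137² = 18769, title 125² = 15625, chart 178² = 31684. Total = 144906.
Σw·y = 122310912; ȳ = 122310912/144906 ≈ 844.07.
Offset from y = 1063: 844.07 − 1063 ≈ -218.93.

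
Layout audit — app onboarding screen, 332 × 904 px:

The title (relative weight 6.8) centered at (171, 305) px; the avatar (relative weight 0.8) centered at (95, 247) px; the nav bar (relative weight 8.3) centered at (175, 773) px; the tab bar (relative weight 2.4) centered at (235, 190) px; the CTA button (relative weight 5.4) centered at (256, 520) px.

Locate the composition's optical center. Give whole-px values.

(196, 504)

Σw = 6.8 + 0.8 + 8.3 + 2.4 + 5.4 = 23.7.
Σw·x = 6.8·171 + 0.8·95 + 8.3·175 + 2.4·235 + 5.4·256 = 4637.7, so x̄ = 4637.7/23.7 ≈ 195.68.
Σw·y = 6.8·305 + 0.8·247 + 8.3·773 + 2.4·190 + 5.4·520 = 11951.5, so ȳ = 11951.5/23.7 ≈ 504.28.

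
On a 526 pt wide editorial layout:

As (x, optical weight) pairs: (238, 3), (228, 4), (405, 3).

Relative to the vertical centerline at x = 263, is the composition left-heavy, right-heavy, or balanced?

right-heavy

Total weight = 3 + 4 + 3 = 10.
x-moment: 3·238 + 4·228 + 3·405 = 2841; centroid 2841/10 ≈ 284.10.
Since 284.1 is right of 263, the composition reads right-heavy.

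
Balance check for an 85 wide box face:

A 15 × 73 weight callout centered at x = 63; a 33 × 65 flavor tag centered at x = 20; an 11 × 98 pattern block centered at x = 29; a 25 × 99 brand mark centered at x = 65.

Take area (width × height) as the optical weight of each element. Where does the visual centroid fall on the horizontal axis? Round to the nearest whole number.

Areas → weights: weight callout 15·73 = 1095, flavor tag 33·65 = 2145, pattern block 11·98 = 1078, brand mark 25·99 = 2475; Σw = 6793.
x-moment: 1095·63 + 2145·20 + 1078·29 + 2475·65 = 304022; centroid 304022/6793 ≈ 44.76.

x ≈ 45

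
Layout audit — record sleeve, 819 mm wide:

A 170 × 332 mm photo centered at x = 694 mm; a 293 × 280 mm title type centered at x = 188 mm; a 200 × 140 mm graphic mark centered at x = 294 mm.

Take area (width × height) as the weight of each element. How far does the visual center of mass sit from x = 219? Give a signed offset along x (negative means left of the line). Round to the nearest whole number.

≈ 158 mm

Taking area as weight: photo 170·332 = 56440, title type 293·280 = 82040, graphic mark 200·140 = 28000. Sum 166480.
x-moment: 56440·694 + 82040·188 + 28000·294 = 62824880; centroid 62824880/166480 ≈ 377.37.
Against x = 219, that's 377.37 − 219 = 158.37.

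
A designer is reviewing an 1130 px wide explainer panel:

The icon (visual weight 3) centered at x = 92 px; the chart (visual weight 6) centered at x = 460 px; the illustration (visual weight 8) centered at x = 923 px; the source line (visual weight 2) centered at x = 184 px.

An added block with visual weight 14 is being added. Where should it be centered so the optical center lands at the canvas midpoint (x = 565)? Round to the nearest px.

New total weight: (3 + 6 + 8 + 2) + 14 = 33.
x: target moment 33×565 = 18645; current 3·92 + 6·460 + 8·923 + 2·184 = 10788; the added block supplies 7857, so x = 7857/14 ≈ 561.21.

x ≈ 561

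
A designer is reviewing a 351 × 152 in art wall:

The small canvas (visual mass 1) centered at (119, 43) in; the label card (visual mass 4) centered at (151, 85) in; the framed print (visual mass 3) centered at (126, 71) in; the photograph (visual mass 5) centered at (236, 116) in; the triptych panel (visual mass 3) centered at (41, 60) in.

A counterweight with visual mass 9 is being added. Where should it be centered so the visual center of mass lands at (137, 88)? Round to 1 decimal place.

With the counterweight, Σw becomes 1 + 4 + 3 + 5 + 3 + 9 = 25.
x: need Σw·x = 25·137 = 3425. Existing = 1·119 + 4·151 + 3·126 + 5·236 + 3·41 = 2404. Remainder 1021 / 9 ≈ 113.44.
y: need Σw·y = 25·88 = 2200. Existing = 1·43 + 4·85 + 3·71 + 5·116 + 3·60 = 1356. Remainder 844 / 9 ≈ 93.78.

(113.4, 93.8)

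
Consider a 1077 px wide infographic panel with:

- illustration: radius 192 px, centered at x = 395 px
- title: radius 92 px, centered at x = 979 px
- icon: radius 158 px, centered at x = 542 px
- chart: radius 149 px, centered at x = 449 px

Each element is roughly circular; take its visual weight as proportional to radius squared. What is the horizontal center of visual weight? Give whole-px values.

r² weights: illustration 192² = 36864, title 92² = 8464, icon 158² = 24964, chart 149² = 22201. Total = 92493.
Σw·x = 36864·395 + 8464·979 + 24964·542 + 22201·449 = 46346273, so x̄ = 46346273/92493 ≈ 501.08.

x ≈ 501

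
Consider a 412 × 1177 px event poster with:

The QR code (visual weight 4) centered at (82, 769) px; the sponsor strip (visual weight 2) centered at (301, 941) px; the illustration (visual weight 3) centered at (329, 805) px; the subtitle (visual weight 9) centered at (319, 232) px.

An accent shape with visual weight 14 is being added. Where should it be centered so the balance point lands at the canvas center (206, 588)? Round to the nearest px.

New total weight: (4 + 2 + 3 + 9) + 14 = 32.
Along x: (4788 + 14·x) / 32 = 206 (existing moment 4·82 + 2·301 + 3·329 + 9·319 = 4788) ⇒ x = (6592 − 4788) / 14 ≈ 128.86.
Along y: (9461 + 14·y) / 32 = 588 (existing moment 4·769 + 2·941 + 3·805 + 9·232 = 9461) ⇒ y = (18816 − 9461) / 14 ≈ 668.21.

(129, 668)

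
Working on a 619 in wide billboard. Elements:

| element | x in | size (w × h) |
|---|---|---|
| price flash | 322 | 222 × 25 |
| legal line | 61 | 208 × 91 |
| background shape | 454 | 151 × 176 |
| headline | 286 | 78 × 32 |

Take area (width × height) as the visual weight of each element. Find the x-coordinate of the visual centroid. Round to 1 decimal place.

Areas → weights: price flash 222·25 = 5550, legal line 208·91 = 18928, background shape 151·176 = 26576, headline 78·32 = 2496; Σw = 53550.
x: (5550·322 + 18928·61 + 26576·454 + 2496·286) / 53550 = 15721068 / 53550 ≈ 293.58

x ≈ 293.6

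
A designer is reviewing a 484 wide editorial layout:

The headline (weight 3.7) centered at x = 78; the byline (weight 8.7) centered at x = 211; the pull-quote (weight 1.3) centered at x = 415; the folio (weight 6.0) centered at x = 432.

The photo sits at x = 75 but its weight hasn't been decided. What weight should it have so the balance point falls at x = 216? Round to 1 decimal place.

Existing Σw = 19.7 (3.7 + 8.7 + 1.3 + 6.0); existing moment 3.7·78 + 8.7·211 + 1.3·415 + 6.0·432 = 5255.8.
Set Σw·x/Σw = 216: (5255.8 + 75w) = 216·(19.7 + w).
So w = (216·19.7 − 5255.8)/(75 − 216) = -1000.6/-141 ≈ 7.10.

w ≈ 7.1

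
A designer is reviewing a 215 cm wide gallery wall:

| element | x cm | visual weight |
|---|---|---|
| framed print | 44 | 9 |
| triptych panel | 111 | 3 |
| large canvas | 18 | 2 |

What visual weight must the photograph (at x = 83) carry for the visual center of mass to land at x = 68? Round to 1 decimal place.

Known weights sum to 9 + 3 + 2 = 14; their moment is 9·44 + 3·111 + 2·18 = 765.
Balance at x = 68 requires (765 + w·83) / (14 + w) = 68.
Rearranging, w·(83 − 68) = 68·14 − 765 = 187, so w ≈ 187/15 = 12.47.

w ≈ 12.5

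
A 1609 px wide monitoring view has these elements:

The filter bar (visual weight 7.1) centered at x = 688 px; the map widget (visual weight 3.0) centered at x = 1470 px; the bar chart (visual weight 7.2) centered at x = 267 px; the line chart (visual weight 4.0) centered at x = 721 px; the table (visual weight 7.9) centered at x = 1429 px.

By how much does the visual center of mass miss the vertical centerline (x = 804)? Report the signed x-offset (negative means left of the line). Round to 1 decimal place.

Weights sum to 7.1 + 3.0 + 7.2 + 4.0 + 7.9 = 29.2.
x-moment: 7.1·688 + 3.0·1470 + 7.2·267 + 4.0·721 + 7.9·1429 = 25390.3; centroid 25390.3/29.2 ≈ 869.53.
Against x = 804, that's 869.53 − 804 = 65.53.

≈ 65.5 px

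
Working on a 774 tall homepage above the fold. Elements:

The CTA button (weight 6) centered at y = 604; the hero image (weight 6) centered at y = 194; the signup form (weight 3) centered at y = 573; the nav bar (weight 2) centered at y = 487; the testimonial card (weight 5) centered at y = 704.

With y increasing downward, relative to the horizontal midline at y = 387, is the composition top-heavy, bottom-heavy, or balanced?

Σw = 6 + 6 + 3 + 2 + 5 = 22.
y-moment: 6·604 + 6·194 + 3·573 + 2·487 + 5·704 = 11001; centroid 11001/22 ≈ 500.05.
Since 500.0 is below (larger y than) 387, the composition reads bottom-heavy.

bottom-heavy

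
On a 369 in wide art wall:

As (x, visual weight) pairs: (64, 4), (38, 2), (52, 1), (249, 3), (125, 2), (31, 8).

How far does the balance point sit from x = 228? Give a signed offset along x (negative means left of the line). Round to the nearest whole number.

≈ -147 in

Weights sum to 4 + 2 + 1 + 3 + 2 + 8 = 20.
x: moment 1629 / weight 20 ≈ 81.45
Offset from x = 228: 81.45 − 228 ≈ -146.55.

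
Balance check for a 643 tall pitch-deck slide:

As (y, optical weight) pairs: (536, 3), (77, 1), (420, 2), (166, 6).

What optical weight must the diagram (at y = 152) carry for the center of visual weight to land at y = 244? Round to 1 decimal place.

Known weights sum to 3 + 1 + 2 + 6 = 12; their moment is 3·536 + 1·77 + 2·420 + 6·166 = 3521.
Balance at y = 244 requires (3521 + w·152) / (12 + w) = 244.
So w = (244·12 − 3521)/(152 − 244) = -593/-92 ≈ 6.45.

w ≈ 6.4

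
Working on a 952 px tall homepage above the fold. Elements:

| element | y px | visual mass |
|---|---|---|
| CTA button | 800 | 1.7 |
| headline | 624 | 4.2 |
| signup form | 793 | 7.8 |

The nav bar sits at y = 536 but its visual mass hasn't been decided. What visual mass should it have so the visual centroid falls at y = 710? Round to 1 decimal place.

w ≈ 2.5

Existing Σw = 13.7 (1.7 + 4.2 + 7.8); existing moment 1.7·800 + 4.2·624 + 7.8·793 = 10166.2.
For the centroid to hit 710: (10166.2 + w·536) / (13.7 + w) = 710.
Rearranging, w·(536 − 710) = 710·13.7 − 10166.2 = -439.2, so w ≈ -439.2/-174 = 2.52.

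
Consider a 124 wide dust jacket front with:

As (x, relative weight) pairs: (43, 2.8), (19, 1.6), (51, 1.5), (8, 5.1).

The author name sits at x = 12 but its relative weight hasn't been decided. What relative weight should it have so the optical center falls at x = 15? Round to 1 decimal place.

w ≈ 34.4

Existing Σw = 11.0 (2.8 + 1.6 + 1.5 + 5.1); existing moment 2.8·43 + 1.6·19 + 1.5·51 + 5.1·8 = 268.1.
Balance at x = 15 requires (268.1 + w·12) / (11.0 + w) = 15.
Rearranging, w·(12 − 15) = 15·11.0 − 268.1 = -103.1, so w ≈ -103.1/-3 = 34.37.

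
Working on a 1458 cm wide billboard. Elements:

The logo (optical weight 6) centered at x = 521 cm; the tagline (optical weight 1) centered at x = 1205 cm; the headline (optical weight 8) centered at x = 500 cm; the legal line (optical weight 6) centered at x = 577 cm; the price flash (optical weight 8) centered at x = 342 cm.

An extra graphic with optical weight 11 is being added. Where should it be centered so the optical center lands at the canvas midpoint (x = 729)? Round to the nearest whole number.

New total weight: (6 + 1 + 8 + 6 + 8) + 11 = 40.
Along x: (14529 + 11·x) / 40 = 729 (existing moment 6·521 + 1·1205 + 8·500 + 6·577 + 8·342 = 14529) ⇒ x = (29160 − 14529) / 11 ≈ 1330.09.

x ≈ 1330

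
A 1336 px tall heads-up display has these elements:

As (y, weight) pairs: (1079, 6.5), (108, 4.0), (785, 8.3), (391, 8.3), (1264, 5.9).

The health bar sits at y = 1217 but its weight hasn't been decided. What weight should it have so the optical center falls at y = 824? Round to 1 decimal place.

w ≈ 6.4

Known weights sum to 6.5 + 4.0 + 8.3 + 8.3 + 5.9 = 33.0; their moment is 6.5·1079 + 4.0·108 + 8.3·785 + 8.3·391 + 5.9·1264 = 24663.9.
For the centroid to hit 824: (24663.9 + w·1217) / (33.0 + w) = 824.
So w = (824·33.0 − 24663.9)/(1217 − 824) = 2528.1/393 ≈ 6.43.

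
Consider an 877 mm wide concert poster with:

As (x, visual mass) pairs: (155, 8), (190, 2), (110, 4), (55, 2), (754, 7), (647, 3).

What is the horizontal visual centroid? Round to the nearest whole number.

Weights sum to 8 + 2 + 4 + 2 + 7 + 3 = 26.
x: moment 9389 / weight 26 ≈ 361.12

x ≈ 361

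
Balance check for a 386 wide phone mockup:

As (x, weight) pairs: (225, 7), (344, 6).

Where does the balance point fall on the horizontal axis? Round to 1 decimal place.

x ≈ 279.9

Σw = 7 + 6 = 13.
x: (7·225 + 6·344) / 13 = 3639 / 13 ≈ 279.92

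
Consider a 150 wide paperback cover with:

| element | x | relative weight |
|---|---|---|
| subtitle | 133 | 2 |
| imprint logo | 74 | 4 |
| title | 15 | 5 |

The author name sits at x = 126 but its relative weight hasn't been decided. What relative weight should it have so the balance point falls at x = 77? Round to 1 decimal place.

Existing Σw = 11 (2 + 4 + 5); existing moment 2·133 + 4·74 + 5·15 = 637.
Set Σw·x/Σw = 77: (637 + 126w) = 77·(11 + w).
Solving: w = (77·11 − 637) / (126 − 77) = 210 / 49 ≈ 4.29.

w ≈ 4.3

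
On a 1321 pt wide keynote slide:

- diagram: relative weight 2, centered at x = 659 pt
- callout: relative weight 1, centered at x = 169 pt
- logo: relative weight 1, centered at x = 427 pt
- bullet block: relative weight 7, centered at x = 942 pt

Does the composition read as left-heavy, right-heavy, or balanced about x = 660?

Total weight = 2 + 1 + 1 + 7 = 11.
x: (2·659 + 1·169 + 1·427 + 7·942) / 11 = 8508 / 11 ≈ 773.45
773.5 vs midline 660 → right-heavy.

right-heavy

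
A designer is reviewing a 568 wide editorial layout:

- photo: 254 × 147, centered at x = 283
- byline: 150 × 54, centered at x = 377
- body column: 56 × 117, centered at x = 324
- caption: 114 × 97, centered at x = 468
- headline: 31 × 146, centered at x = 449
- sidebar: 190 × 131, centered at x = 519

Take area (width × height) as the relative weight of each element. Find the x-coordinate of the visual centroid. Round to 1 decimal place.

Areas: photo 254·147 = 37338, byline 150·54 = 8100, body column 56·117 = 6552, caption 114·97 = 11058, headline 31·146 = 4526, sidebar 190·131 = 24890. Total weight = 92464.
Σw·x = 37338·283 + 8100·377 + 6552·324 + 11058·468 + 4526·449 + 24890·519 = 35868430, so x̄ = 35868430/92464 ≈ 387.92.

x ≈ 387.9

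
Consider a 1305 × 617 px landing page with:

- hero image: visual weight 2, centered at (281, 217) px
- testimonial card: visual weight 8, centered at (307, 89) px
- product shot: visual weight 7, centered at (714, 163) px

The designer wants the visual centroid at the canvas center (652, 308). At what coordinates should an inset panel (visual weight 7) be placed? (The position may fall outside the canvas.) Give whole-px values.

New total weight: (2 + 8 + 7) + 7 = 24.
x: target moment 24×652 = 15648; current 2·281 + 8·307 + 7·714 = 8016; the inset panel supplies 7632, so x = 7632/7 ≈ 1090.29.
y: target moment 24×308 = 7392; current 2·217 + 8·89 + 7·163 = 2287; the inset panel supplies 5105, so y = 5105/7 ≈ 729.29.

(1090, 729)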